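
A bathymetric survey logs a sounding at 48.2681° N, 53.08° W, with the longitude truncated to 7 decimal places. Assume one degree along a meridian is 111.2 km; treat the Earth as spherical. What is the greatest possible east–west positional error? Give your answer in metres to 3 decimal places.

0.007 metres

Truncating at 7 decimal places can drop up to a full unit in the last place, so the longitude may be off by as much as 1e-07°.
Parallels shrink by cos φ, so at 48.2681° a degree of longitude is 111200 × 0.6656 ≈ 74019.8 m.
So at most 1e-07° × 74019.8 ≈ 0.00740198 m east–west.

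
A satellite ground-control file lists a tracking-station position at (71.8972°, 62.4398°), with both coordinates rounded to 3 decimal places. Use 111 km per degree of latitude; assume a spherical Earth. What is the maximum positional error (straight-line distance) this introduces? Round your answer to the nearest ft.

191 ft

Rounding to 3 decimal places leaves each coordinate within ±0.0005° of the true value.
North–south component: 0.0005° × 111000 = 55.5 m.
Longitude error → 0.0005 × 111000 × cos 71.8972° = 0.0005 × 111000 × 0.3107 ≈ 17.2451 m.
Combining orthogonally: (55.5² + 17.2451²)^½ ≈ 58.1175 m.
Converting: 58.1175 m × 3.2808 ft/m ≈ 190.67 ft.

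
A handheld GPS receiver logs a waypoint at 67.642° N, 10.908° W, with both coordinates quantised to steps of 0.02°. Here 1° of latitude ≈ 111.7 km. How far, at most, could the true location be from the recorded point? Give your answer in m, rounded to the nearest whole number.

With a 0.02° grid the true value lies within half a step, ±0.02°/2 = ±0.01°, of the stored one.
Latitude error → 0.01 × 111700 = 1117 m along the meridian.
E–W at 67.642°: 0.01° × 111700 × cos 67.642° = 0.01 × 111700 × 0.3804 ≈ 424.898 m.
The two errors are perpendicular, so the maximum displacement is √(1117² + 424.898²) ≈ 1195.08 m.

1195 m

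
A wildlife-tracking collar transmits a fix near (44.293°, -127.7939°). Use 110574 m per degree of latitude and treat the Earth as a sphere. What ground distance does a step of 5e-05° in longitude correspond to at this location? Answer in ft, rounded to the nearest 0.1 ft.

13.0 ft

At 44.293° a degree of longitude is 110574 × cos 44.293° ≈ 79146.4 m, so 5e-05° corresponds to 3.95732 m.
Converting: 3.95732 m × 3.2808 ft/m ≈ 12.983 ft.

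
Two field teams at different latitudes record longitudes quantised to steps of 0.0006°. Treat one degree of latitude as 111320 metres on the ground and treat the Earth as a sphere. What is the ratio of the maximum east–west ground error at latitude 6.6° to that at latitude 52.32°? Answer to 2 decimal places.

With a 0.0006° grid the true value lies within half a step, ±0.0006°/2 = ±0.0003°, of the stored one.
Error at 6.6° = 0.0003° × 111320 × cos 6.6° ≈ 33.396 × 0.9934 = 33.175 m.
Error at 52.32° = 0.0003° × 111320 × cos 52.32° ≈ 33.396 × 0.6113 = 20.413 m.
The ratio reduces to cos 6.6° / cos 52.32° = 0.9934/0.6113 ≈ 1.6251.

1.63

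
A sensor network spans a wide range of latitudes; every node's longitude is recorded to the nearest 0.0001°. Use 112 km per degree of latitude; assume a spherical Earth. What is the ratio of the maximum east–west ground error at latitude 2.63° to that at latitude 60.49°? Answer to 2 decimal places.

2.03

Rounding to 4 decimal places leaves the longitude within ±5e-05° of the true value.
Error at 2.63° = 5e-05° × 112000 × cos 2.63° ≈ 5.6 × 0.9989 = 5.5941 m.
Error at 60.49° = 5e-05° × 112000 × cos 60.49° ≈ 5.6 × 0.4926 = 2.7584 m.
Ratio: 5.5941 / 2.7584 = cos 2.63° / cos 60.49° ≈ 2.0280.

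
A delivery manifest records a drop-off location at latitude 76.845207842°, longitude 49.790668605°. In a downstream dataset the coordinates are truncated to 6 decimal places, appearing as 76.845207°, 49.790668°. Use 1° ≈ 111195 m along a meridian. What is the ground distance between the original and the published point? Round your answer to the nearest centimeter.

9 centimeters

Δlat = 76.845207842 − 76.845207 = +0.000000842°; Δlon = 49.790668605 − 49.790668 = +0.000000605°.
N–S: 0.000000842° × 111195 m/° = 0.0936262 m.
East–west at this latitude: 0.000000605° × 111195 × cos 76.8452° ≈ 0.000000605 × 25306.1 = 0.0153102 m.
Distance: √(0.0936262² + 0.0153102²) ≈ 0.0948697 m.
That is 0.0948697 m = 9.487 cm.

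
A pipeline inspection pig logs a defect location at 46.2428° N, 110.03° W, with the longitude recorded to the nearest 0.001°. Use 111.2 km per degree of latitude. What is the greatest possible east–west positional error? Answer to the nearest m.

Rounding to 3 decimal places leaves the longitude within ±0.0005° of the true value.
One degree of longitude at 46.2428° is 111200 × cos 46.2428° ≈ 111200 × 0.6916 = 76906.3 m.
So at most 0.0005° × 76906.3 ≈ 38.4532 m east–west.

38 m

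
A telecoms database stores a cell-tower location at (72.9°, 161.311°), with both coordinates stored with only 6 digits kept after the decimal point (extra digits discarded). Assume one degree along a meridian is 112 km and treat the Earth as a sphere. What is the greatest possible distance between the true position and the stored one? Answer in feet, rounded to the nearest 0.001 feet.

0.383 feet

Truncating at 6 decimal places can drop up to a full unit in the last place, so each coordinate may be off by as much as 1e-06°.
North–south component: 1e-06° × 112000 = 0.112 m.
E–W at 72.9°: 1e-06° × 112000 × cos 72.9° = 1e-06 × 112000 × 0.2940 ≈ 0.0329325 m.
Combining orthogonally: (0.112² + 0.0329325²)^½ ≈ 0.116741 m.
In feet: 0.116741 m ÷ 0.3048 ≈ 0.38301 ft.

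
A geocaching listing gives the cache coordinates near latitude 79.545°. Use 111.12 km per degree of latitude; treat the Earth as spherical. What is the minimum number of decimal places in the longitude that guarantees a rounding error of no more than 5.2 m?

At 79.545° one degree of longitude covers 111120 × cos 79.545° ≈ 111120 × 0.1815 ≈ 20164.2 m.
Rounding to N decimal places gives at most 0.5 × 10⁻ᴺ degrees of error, i.e. 0.5 × 10⁻ᴺ × 20164.2 m.
Setting 10082.1 × 10⁻ᴺ ≤ 5.2 gives 10ᴺ ≥ 1939, i.e. N ≥ 3.29.
N = 3 would give 10.1 m (too coarse); N = 4 gives 1.01 m ≤ 5.2 m.

4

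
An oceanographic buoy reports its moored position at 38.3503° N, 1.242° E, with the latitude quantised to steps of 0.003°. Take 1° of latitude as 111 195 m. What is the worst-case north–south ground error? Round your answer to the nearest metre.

167 metres

With a 0.003° grid the true value lies within half a step, ±0.003°/2 = ±0.0015°, of the stored one.
So the N–S error is at most 0.0015 × 111195 = 166.792 m.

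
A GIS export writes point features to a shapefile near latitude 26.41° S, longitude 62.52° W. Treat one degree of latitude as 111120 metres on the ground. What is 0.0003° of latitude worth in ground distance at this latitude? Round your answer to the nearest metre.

0.0003° × 111120 m/° = 33.336 m.

33 metres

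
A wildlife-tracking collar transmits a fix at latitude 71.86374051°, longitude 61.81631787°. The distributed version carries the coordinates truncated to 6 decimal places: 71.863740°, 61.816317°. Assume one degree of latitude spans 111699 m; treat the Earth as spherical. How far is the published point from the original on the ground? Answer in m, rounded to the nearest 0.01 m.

0.06 m

Δlat = 71.86374051 − 71.863740 = +0.00000051°; Δlon = 61.81631787 − 61.816317 = +0.00000087°.
N–S: 0.00000051° × 111699 m/° = 0.0569665 m.
E–W at 71.8637°: 0.00000087° × 111699 × cos 71.8637° = 0.00000087 × 111699 × 0.3113 ≈ 0.0302494 m.
Combined displacement = (0.0569665² + 0.0302494²)^½ ≈ 0.0644997 m.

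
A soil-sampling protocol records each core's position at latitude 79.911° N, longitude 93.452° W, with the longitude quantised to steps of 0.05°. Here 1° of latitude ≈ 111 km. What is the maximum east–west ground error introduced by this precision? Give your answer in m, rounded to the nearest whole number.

With a 0.05° grid the true value lies within half a step, ±0.05°/2 = ±0.025°, of the stored one.
At latitude 79.911° a degree of longitude spans 111000 m × cos 79.911° = 111000 × 0.1752 ≈ 19444.7 m.
So at most 0.025° × 19444.7 ≈ 486.118 m east–west.

486 m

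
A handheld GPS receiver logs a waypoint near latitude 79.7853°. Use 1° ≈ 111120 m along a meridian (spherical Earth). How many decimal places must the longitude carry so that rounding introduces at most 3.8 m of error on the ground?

At 79.7853° one degree of longitude covers 111120 × cos 79.7853° ≈ 111120 × 0.1773 ≈ 19705.7 m.
With N decimal places the half-ulp bound is 0.5·10⁻ᴺ°, or 0.5·10⁻ᴺ × 19705.7 m on the ground.
Need 0.5 × 19705.7 × 10⁻ᴺ ≤ 3.8 → 10⁻ᴺ ≤ 3.857e-04, so N ≥ 3.41.
N = 3 would give 9.85 m (too coarse); N = 4 gives 0.985 m ≤ 3.8 m.

4 decimal places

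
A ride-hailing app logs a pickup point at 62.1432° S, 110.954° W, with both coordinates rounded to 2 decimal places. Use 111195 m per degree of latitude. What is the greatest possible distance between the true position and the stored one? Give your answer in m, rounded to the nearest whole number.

614 m

Rounding to 2 decimal places leaves each coordinate within ±0.005° of the true value.
North–south component: 0.005° × 111195 = 555.975 m.
East–west component at 62.1432°: 0.005° × 111195 × cos 62.1432° ≈ 0.005 × 51957.3 ≈ 259.787 m.
The two errors are perpendicular, so the maximum displacement is √(555.975² + 259.787²) ≈ 613.675 m.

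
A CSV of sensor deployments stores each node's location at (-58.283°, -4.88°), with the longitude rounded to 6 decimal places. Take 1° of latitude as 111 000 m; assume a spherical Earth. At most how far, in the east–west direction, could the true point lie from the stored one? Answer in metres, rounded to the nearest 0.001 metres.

0.029 metres

Rounding to 6 decimal places leaves the longitude within ±5e-07° of the true value.
One degree of longitude at 58.283° is 111000 × cos 58.283° ≈ 111000 × 0.5257 = 58355.4 m.
East–west error: 5e-07° × 58355.4 m/° ≈ 0.0291777 m.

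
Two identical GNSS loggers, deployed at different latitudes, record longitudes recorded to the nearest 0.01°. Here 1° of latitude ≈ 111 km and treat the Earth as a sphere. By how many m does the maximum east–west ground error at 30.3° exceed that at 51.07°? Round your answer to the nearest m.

130 m

Rounding to 2 decimal places leaves the longitude within ±0.005° of the true value.
Error at 30.3° = 0.005° × 111000 × cos 30.3° ≈ 555 × 0.8634 = 479.18 m.
Error at 51.07° = 0.005° × 111000 × cos 51.07° ≈ 555 × 0.6284 = 348.75 m.
So the lower-latitude error exceeds the higher by 479.18 − 348.75 = 130.44 m.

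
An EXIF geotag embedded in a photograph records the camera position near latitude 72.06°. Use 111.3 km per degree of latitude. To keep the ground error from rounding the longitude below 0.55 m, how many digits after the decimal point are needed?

5

At 72.06° one degree of longitude covers 111300 × cos 72.06° ≈ 111300 × 0.3080 ≈ 34282.7 m.
With N decimal places the half-ulp bound is 0.5·10⁻ᴺ°, or 0.5·10⁻ᴺ × 34282.7 m on the ground.
Need 0.5 × 34282.7 × 10⁻ᴺ ≤ 0.55 → 10⁻ᴺ ≤ 3.209e-05, so N ≥ 4.49.
At 4 places the error can reach 1.71 m, but 5 places keeps it to 0.171 m.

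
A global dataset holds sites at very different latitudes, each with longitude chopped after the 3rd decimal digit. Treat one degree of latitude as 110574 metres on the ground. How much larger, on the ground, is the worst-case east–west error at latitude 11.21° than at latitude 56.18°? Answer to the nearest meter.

47 meters

Truncating at 3 decimal places can drop up to a full unit in the last place, so the longitude may be off by as much as 0.001°.
Error at 11.21° = 0.001° × 110574 × cos 11.21° ≈ 110.57 × 0.9809 = 108.46 m.
At 56.18°: 0.001° × 110574 × cos 56.18° = 0.001 × 110574 × 0.5566 ≈ 61.544 m.
So the lower-latitude error exceeds the higher by 108.46 − 61.544 = 46.92 m.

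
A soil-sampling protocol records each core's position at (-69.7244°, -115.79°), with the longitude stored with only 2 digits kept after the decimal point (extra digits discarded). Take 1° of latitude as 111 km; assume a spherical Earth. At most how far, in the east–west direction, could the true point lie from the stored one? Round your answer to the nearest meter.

Truncating at 2 decimal places can drop up to a full unit in the last place, so the longitude may be off by as much as 0.01°.
One degree of longitude at 69.7244° is 111000 × cos 69.7244° ≈ 111000 × 0.3465 = 38465.5 m.
Maximum E–W displacement: 0.01 × 38465.5 = 384.655 m.

385 meters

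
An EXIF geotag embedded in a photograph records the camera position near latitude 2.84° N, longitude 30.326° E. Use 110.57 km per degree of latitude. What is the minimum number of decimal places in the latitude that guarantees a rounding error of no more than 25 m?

4 decimal places

One degree of latitude covers 110570 m.
N decimal places → at most half a unit in the last place, 0.5 × 10⁻ᴺ° = 110570/2 × 10⁻ᴺ m.
Setting 55285 × 10⁻ᴺ ≤ 25 gives 10ᴺ ≥ 2211, i.e. N ≥ 3.34.
So 4 decimal places suffice (5.53 m); 3 would allow up to 55.3 m.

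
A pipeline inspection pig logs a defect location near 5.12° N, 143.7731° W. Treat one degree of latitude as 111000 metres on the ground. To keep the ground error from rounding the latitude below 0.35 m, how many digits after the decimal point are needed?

One degree of latitude covers 111000 m.
N decimal places → at most half a unit in the last place, 0.5 × 10⁻ᴺ° = 111000/2 × 10⁻ᴺ m.
Setting 55500 × 10⁻ᴺ ≤ 0.35 gives 10ᴺ ≥ 1.586e+05, i.e. N ≥ 5.20.
So 6 decimal places suffice (0.0555 m); 5 would allow up to 0.555 m.

6 decimal places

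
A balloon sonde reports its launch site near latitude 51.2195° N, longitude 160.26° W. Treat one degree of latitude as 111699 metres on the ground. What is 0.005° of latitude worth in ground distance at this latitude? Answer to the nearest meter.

558 meters

0.005° × 111699 m/° = 558.495 m.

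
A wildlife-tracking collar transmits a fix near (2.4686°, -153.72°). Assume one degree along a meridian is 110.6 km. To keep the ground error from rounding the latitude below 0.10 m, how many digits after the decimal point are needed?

One degree of latitude covers 110600 m.
N decimal places → at most half a unit in the last place, 0.5 × 10⁻ᴺ° = 110600/2 × 10⁻ᴺ m.
Setting 55300 × 10⁻ᴺ ≤ 0.10 gives 10ᴺ ≥ 5.53e+05, i.e. N ≥ 5.74.
At 5 places the error can reach 0.553 m, but 6 places keeps it to 0.0553 m.

6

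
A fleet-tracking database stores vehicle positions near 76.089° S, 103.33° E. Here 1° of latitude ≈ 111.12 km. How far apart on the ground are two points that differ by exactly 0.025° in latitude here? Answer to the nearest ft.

9114 ft

Along a meridian 0.025° is 0.025 × 111120 = 2778 m.
Converting: 2778 m × 3.2808 ft/m ≈ 9114.2 ft.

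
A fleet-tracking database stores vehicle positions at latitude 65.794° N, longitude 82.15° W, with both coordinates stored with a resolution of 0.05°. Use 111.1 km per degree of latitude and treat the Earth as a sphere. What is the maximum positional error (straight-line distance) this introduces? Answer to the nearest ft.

With a 0.05° grid the true value lies within half a step, ±0.05°/2 = ±0.025°, of the stored one.
N–S: 0.025° × 111100 m/° = 2777.5 m.
E–W at 65.794°: 0.025° × 111100 × cos 65.794° = 0.025 × 111100 × 0.4100 ≈ 1138.83 m.
Combining orthogonally: (2777.5² + 1138.83²)^½ ≈ 3001.9 m.
Converting: 3001.9 m × 3.2808 ft/m ≈ 9848.8 ft.

9849 ft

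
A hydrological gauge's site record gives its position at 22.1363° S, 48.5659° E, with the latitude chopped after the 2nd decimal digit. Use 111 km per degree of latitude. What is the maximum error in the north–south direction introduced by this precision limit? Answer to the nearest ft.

Truncating at 2 decimal places can drop up to a full unit in the last place, so the latitude may be off by as much as 0.01°.
North–south distance: 0.01° × 111000 m/° = 1110 m.
Converting: 1110 m × 3.2808 ft/m ≈ 3641.7 ft.

3642 ft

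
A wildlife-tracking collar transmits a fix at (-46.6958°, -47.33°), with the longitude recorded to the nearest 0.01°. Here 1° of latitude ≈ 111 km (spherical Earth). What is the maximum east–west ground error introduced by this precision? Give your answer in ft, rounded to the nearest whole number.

Rounding to 2 decimal places leaves the longitude within ±0.005° of the true value.
At latitude 46.6958° a degree of longitude spans 111000 m × cos 46.6958° = 111000 × 0.6859 ≈ 76131.8 m.
Maximum E–W displacement: 0.005 × 76131.8 = 380.659 m.
In feet: 380.659 m ÷ 0.3048 ≈ 1248.9 ft.

1249 ft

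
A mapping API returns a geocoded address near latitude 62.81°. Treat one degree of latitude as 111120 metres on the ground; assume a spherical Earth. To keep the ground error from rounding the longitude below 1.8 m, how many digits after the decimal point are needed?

At 62.81° one degree of longitude covers 111120 × cos 62.81° ≈ 111120 × 0.4569 ≈ 50775.5 m.
Rounding to N decimal places gives at most 0.5 × 10⁻ᴺ degrees of error, i.e. 0.5 × 10⁻ᴺ × 50775.5 m.
Setting 25387.7 × 10⁻ᴺ ≤ 1.8 gives 10ᴺ ≥ 1.41e+04, i.e. N ≥ 4.15.
At 4 places the error can reach 2.54 m, but 5 places keeps it to 0.254 m.

5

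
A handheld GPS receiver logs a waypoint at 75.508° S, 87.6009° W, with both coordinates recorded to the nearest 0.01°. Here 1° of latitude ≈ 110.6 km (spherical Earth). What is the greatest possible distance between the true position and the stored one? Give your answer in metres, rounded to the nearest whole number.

570 metres

Rounding to 2 decimal places leaves each coordinate within ±0.005° of the true value.
N–S: 0.005° × 110600 m/° = 553 m.
E–W at 75.508°: 0.005° × 110600 × cos 75.508° = 0.005 × 110600 × 0.2502 ≈ 138.385 m.
The two errors are perpendicular, so the maximum displacement is √(553² + 138.385²) ≈ 570.052 m.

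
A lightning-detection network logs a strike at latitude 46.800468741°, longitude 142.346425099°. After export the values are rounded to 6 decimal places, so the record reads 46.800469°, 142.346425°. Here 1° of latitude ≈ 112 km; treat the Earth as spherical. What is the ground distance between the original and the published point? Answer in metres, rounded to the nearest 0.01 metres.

0.03 metres

The latitude changed by -0.000000259° and the longitude by +0.000000099°.
N–S: -0.000000259° × 112000 m/° = -0.029008 m.
E–W at 46.8005°: 0.000000099° × 112000 × cos 46.8005° = 0.000000099 × 112000 × 0.6845 ≈ 0.00759019 m.
Distance: √(0.029008² + 0.00759019²) ≈ 0.0299846 m.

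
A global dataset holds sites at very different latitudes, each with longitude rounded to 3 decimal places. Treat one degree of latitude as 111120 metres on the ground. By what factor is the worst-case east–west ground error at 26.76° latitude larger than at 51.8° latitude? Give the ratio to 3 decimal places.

Rounding to 3 decimal places leaves the longitude within ±0.0005° of the true value.
Error at 26.76° = 0.0005° × 111120 × cos 26.76° ≈ 55.56 × 0.8929 = 49.61 m.
At 51.8°: 0.0005° × 111120 × cos 51.8° = 0.0005 × 111120 × 0.6184 ≈ 34.359 m.
The ratio reduces to cos 26.76° / cos 51.8° = 0.8929/0.6184 ≈ 1.4439.

1.444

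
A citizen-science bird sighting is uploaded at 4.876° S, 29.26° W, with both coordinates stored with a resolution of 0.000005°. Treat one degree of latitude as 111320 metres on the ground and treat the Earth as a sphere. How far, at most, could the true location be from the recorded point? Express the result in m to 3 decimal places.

0.393 m

With a 0.000005° grid the true value lies within half a step, ±0.000005°/2 = ±2.5e-06°, of the stored one.
N–S: 2.5e-06° × 111320 m/° = 0.2783 m.
E–W at 4.876°: 2.5e-06° × 111320 × cos 4.876° = 2.5e-06 × 111320 × 0.9964 ≈ 0.277293 m.
The two errors are perpendicular, so the maximum displacement is √(0.2783² + 0.277293²) ≈ 0.392864 m.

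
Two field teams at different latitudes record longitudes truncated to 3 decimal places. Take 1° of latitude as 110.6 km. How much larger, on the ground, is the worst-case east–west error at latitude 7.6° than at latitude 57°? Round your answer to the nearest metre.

49 metres

Truncating at 3 decimal places can drop up to a full unit in the last place, so the longitude may be off by as much as 0.001°.
At 7.6°: 0.001° × 110600 × cos 7.6° = 0.001 × 110600 × 0.9912 ≈ 109.63 m.
At 57°: 0.001° × 110600 × cos 57° = 0.001 × 110600 × 0.5446 ≈ 60.237 m.
So the lower-latitude error exceeds the higher by 109.63 − 60.237 = 49.391 m.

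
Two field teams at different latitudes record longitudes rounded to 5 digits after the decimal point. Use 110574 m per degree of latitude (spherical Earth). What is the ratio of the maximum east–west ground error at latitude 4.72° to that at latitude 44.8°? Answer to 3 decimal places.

1.405

Rounding to 5 decimal places leaves the longitude within ±5e-06° of the true value.
At 4.72°: 5e-06° × 110574 × cos 4.72° = 5e-06 × 110574 × 0.9966 ≈ 0.551 m.
At 44.8°: 5e-06° × 110574 × cos 44.8° = 5e-06 × 110574 × 0.7096 ≈ 0.3923 m.
The ratio reduces to cos 4.72° / cos 44.8° = 0.9966/0.7096 ≈ 1.4045.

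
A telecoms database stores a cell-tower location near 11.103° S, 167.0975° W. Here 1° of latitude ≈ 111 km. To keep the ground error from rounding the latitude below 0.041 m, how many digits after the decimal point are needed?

One degree of latitude covers 111000 m.
With N decimal places the half-ulp bound is 0.5·10⁻ᴺ°, or 0.5·10⁻ᴺ × 111000 m on the ground.
Need 0.5 × 111000 × 10⁻ᴺ ≤ 0.041 → 10⁻ᴺ ≤ 7.387e-07, so N ≥ 6.13.
So 7 decimal places suffice (0.00555 m); 6 would allow up to 0.0555 m.

7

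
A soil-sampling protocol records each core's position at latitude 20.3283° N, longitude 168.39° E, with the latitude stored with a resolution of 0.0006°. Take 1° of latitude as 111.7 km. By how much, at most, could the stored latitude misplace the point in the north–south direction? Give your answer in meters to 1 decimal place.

With a 0.0006° grid the true value lies within half a step, ±0.0006°/2 = ±0.0003°, of the stored one.
North–south distance: 0.0003° × 111700 m/° = 33.51 m.

33.5 meters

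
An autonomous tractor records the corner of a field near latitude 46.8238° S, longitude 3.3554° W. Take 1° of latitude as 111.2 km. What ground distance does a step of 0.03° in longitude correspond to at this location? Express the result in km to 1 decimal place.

2.3 km

One degree of longitude here spans 111200 × cos 46.8238° = 111200 × 0.6842 ≈ 76088 m; 0.03° of that is 2282.64 m.
That is 2282.64 m = 2.2826 km.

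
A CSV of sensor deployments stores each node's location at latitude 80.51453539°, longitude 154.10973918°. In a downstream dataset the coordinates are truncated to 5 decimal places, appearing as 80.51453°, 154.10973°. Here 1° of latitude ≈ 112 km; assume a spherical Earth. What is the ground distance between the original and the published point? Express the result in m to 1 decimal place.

The latitude changed by +0.00000539° and the longitude by +0.00000918°.
North–south shift: 0.00000539 × 112000 = 0.60368 m.
E–W at 80.5145°: 0.00000918° × 112000 × cos 80.5145° = 0.00000918 × 112000 × 0.1648 ≈ 0.169438 m.
Hypotenuse of the two orthogonal shifts: √(0.60368² + 0.169438²) = 0.627008 m.

0.6 m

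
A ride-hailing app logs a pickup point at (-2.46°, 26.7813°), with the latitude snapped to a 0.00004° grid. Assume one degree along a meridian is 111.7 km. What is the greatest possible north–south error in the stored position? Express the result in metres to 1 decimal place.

2.2 metres

With a 0.00004° grid the true value lies within half a step, ±0.00004°/2 = ±2e-05°, of the stored one.
Along the meridian that is 2e-05° × 111700 m/° = 2.234 m.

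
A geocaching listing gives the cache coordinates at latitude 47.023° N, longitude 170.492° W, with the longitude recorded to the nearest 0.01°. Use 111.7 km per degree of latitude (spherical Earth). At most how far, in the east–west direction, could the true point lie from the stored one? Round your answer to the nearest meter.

Rounding to 2 decimal places leaves the longitude within ±0.005° of the true value.
At latitude 47.023° a degree of longitude spans 111700 m × cos 47.023° = 111700 × 0.6817 ≈ 76146.4 m.
So at most 0.005° × 76146.4 ≈ 380.732 m east–west.

381 meters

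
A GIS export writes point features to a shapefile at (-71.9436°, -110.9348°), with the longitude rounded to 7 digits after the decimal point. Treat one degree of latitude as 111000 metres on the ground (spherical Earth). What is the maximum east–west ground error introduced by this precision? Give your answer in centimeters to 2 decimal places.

Rounding to 7 decimal places leaves the longitude within ±5e-08° of the true value.
At latitude 71.9436° a degree of longitude spans 111000 m × cos 71.9436° = 111000 × 0.3100 ≈ 34404.8 m.
So at most 5e-08° × 34404.8 ≈ 0.00172024 m east–west.
That is 0.00172024 m = 0.17202 cm.

0.17 centimeters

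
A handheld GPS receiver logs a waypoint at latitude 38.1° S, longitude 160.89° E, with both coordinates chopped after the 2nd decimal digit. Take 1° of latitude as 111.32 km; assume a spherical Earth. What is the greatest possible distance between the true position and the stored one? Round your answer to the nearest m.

1417 m

Truncating at 2 decimal places can drop up to a full unit in the last place, so each coordinate may be off by as much as 0.01°.
North–south component: 0.01° × 111320 = 1113.2 m.
Longitude error → 0.01 × 111320 × cos 38.1° = 0.01 × 111320 × 0.7869 ≈ 876.016 m.
Combining orthogonally: (1113.2² + 876.016²)^½ ≈ 1416.55 m.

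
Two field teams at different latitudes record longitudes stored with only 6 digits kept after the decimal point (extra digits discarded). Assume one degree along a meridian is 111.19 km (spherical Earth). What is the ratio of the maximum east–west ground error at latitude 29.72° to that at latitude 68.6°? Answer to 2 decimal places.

Truncating at 6 decimal places can drop up to a full unit in the last place, so the longitude may be off by as much as 1e-06°.
At 29.72°: 1e-06° × 111190 × cos 29.72° = 1e-06 × 111190 × 0.8685 ≈ 0.096564 m.
Error at 68.6° = 1e-06° × 111190 × cos 68.6° ≈ 0.11119 × 0.3649 = 0.040571 m.
Ratio: 0.096564 / 0.040571 = cos 29.72° / cos 68.6° ≈ 2.3801.

2.38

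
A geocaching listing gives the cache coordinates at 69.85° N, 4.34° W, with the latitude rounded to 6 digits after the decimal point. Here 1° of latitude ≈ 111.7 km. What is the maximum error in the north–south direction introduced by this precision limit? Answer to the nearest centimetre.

Rounding to 6 decimal places leaves the latitude within ±5e-07° of the true value.
North–south distance: 5e-07° × 111700 m/° = 0.05585 m.
That is 0.05585 m = 5.585 cm.

6 centimetres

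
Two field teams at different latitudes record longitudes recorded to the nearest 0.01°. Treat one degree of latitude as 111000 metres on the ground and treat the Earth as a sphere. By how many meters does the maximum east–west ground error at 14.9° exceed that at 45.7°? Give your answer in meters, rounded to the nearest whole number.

Rounding to 2 decimal places leaves the longitude within ±0.005° of the true value.
Error at 14.9° = 0.005° × 111000 × cos 14.9° ≈ 555 × 0.9664 = 536.34 m.
At 45.7°: 0.005° × 111000 × cos 45.7° = 0.005 × 111000 × 0.6984 ≈ 387.62 m.
So the lower-latitude error exceeds the higher by 536.34 − 387.62 = 148.72 m.

149 meters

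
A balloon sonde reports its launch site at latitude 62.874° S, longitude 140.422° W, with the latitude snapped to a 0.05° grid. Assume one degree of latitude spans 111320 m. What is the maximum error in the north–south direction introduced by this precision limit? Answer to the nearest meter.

With a 0.05° grid the true value lies within half a step, ±0.05°/2 = ±0.025°, of the stored one.
So the N–S error is at most 0.025 × 111320 = 2783 m.

2783 meters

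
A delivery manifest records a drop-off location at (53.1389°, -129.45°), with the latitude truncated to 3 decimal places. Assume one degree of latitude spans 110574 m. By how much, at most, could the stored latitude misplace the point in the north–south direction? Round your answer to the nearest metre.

Truncating at 3 decimal places can drop up to a full unit in the last place, so the latitude may be off by as much as 0.001°.
So the N–S error is at most 0.001 × 110574 = 110.574 m.

111 metres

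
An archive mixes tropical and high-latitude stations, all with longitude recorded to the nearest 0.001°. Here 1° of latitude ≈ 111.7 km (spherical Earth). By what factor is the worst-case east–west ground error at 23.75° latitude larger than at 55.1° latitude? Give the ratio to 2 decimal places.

1.60

Rounding to 3 decimal places leaves the longitude within ±0.0005° of the true value.
Error at 23.75° = 0.0005° × 111700 × cos 23.75° ≈ 55.85 × 0.9153 = 51.12 m.
At 55.1°: 0.0005° × 111700 × cos 55.1° = 0.0005 × 111700 × 0.5721 ≈ 31.954 m.
The ratio reduces to cos 23.75° / cos 55.1° = 0.9153/0.5721 ≈ 1.5998.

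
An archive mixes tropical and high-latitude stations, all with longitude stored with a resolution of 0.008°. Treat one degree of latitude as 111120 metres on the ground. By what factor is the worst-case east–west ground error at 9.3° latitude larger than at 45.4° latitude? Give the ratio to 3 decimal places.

With a 0.008° grid the true value lies within half a step, ±0.008°/2 = ±0.004°, of the stored one.
Error at 9.3° = 0.004° × 111120 × cos 9.3° ≈ 444.48 × 0.9869 = 438.64 m.
Error at 45.4° = 0.004° × 111120 × cos 45.4° ≈ 444.48 × 0.7022 = 312.09 m.
The ratio reduces to cos 9.3° / cos 45.4° = 0.9869/0.7022 ≈ 1.4055.

1.405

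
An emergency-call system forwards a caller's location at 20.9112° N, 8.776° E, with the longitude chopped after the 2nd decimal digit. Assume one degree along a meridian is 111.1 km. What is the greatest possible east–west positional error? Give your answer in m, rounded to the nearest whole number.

1038 m

Truncating at 2 decimal places can drop up to a full unit in the last place, so the longitude may be off by as much as 0.01°.
One degree of longitude at 20.9112° is 111100 × cos 20.9112° ≈ 111100 × 0.9341 = 103782 m.
So at most 0.01° × 103782 ≈ 1037.82 m east–west.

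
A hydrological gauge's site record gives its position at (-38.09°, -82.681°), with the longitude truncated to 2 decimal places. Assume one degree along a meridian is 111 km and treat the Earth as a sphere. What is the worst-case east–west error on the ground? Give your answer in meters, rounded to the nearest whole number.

Truncating at 2 decimal places can drop up to a full unit in the last place, so the longitude may be off by as much as 0.01°.
Parallels shrink by cos φ, so at 38.09° a degree of longitude is 111000 × 0.7870 ≈ 87361.7 m.
Maximum E–W displacement: 0.01 × 87361.7 = 873.617 m.

874 meters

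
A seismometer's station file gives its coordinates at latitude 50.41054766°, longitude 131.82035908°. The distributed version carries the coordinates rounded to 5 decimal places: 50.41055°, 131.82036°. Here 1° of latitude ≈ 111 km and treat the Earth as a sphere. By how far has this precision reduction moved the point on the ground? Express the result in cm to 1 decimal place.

Δlat = 50.41054766 − 50.41055 = -0.00000234°; Δlon = 131.82035908 − 131.82036 = -0.00000092°.
N–S: -0.00000234° × 111000 m/° = -0.25974 m.
E–W at 50.4106°: -0.00000092° × 111000 × cos 50.4106° = -0.00000092 × 111000 × 0.6373 ≈ -0.0650792 m.
Hypotenuse of the two orthogonal shifts: √(0.25974² + 0.0650792²) = 0.267769 m.
That is 0.267769 m = 26.777 cm.

26.8 cm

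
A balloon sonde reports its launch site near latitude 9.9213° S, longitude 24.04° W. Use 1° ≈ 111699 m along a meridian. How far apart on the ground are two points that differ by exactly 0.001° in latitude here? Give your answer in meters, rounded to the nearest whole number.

112 meters

Along a meridian 0.001° is 0.001 × 111699 = 111.699 m.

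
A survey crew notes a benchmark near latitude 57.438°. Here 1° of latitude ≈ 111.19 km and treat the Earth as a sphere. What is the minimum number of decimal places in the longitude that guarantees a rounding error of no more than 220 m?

At 57.438° one degree of longitude covers 111190 × cos 57.438° ≈ 111190 × 0.5382 ≈ 59843.8 m.
With N decimal places the half-ulp bound is 0.5·10⁻ᴺ°, or 0.5·10⁻ᴺ × 59843.8 m on the ground.
Setting 29921.9 × 10⁻ᴺ ≤ 220 gives 10ᴺ ≥ 136, i.e. N ≥ 2.13.
So 3 decimal places suffice (29.9 m); 2 would allow up to 299 m.

3 decimal places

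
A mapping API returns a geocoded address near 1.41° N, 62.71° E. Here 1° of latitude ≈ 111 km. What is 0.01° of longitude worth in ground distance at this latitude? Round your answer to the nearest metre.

1110 metres

One degree of longitude here spans 111000 × cos 1.41° = 111000 × 0.9997 ≈ 110966 m; 0.01° of that is 1109.66 m.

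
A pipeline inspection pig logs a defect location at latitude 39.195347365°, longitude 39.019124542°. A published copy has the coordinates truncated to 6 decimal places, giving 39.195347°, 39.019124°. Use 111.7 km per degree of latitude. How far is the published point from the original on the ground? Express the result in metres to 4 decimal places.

The latitude changed by +0.000000365° and the longitude by +0.000000542°.
North–south shift: 0.000000365 × 111700 = 0.0407705 m.
E–W at 39.1953°: 0.000000542° × 111700 × cos 39.1953° = 0.000000542 × 111700 × 0.7750 ≈ 0.0469193 m.
Distance: √(0.0407705² + 0.0469193²) ≈ 0.0621583 m.

0.0622 metres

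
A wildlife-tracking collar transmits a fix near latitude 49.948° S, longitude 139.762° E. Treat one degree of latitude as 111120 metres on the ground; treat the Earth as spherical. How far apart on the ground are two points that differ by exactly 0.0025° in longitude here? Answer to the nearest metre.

179 metres

At 49.948° a degree of longitude is 111120 × cos 49.948° ≈ 71503.8 m, so 0.0025° corresponds to 178.759 m.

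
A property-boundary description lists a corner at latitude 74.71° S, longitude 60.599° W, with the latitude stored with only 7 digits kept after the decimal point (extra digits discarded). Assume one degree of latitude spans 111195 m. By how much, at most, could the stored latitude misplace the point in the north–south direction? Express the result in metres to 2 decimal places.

0.01 metres

Truncating at 7 decimal places can drop up to a full unit in the last place, so the latitude may be off by as much as 1e-07°.
Along the meridian that is 1e-07° × 111195 m/° = 0.0111195 m.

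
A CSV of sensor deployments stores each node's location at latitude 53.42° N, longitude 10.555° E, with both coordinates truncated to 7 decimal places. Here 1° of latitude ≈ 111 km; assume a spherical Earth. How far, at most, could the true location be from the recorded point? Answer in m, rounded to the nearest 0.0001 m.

0.0129 m

Truncating at 7 decimal places can drop up to a full unit in the last place, so each coordinate may be off by as much as 1e-07°.
N–S: 1e-07° × 111000 m/° = 0.0111 m.
East–west component at 53.42°: 1e-07° × 111000 × cos 53.42° ≈ 1e-07 × 66149.9 ≈ 0.00661499 m.
Combining orthogonally: (0.0111² + 0.00661499²)^½ ≈ 0.0129216 m.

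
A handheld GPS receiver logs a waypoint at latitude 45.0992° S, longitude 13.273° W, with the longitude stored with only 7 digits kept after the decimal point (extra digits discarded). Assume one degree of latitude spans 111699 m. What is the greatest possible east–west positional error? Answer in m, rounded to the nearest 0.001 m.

0.008 m

Truncating at 7 decimal places can drop up to a full unit in the last place, so the longitude may be off by as much as 1e-07°.
Parallels shrink by cos φ, so at 45.0992° a degree of longitude is 111699 × 0.7059 ≈ 78846.3 m.
So at most 1e-07° × 78846.3 ≈ 0.00788463 m east–west.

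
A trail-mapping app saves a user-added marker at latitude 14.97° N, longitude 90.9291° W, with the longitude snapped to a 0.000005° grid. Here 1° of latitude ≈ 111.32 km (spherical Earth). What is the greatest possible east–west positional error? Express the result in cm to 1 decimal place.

26.9 cm

With a 0.000005° grid the true value lies within half a step, ±0.000005°/2 = ±2.5e-06°, of the stored one.
Parallels shrink by cos φ, so at 14.97° a degree of longitude is 111320 × 0.9661 ≈ 107542 m.
So at most 2.5e-06° × 107542 ≈ 0.268855 m east–west.
That is 0.268855 m = 26.885 cm.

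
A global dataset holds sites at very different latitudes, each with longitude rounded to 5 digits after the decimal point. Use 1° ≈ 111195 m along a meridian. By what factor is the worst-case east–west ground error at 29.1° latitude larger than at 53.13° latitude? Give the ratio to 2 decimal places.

1.46

Rounding to 5 decimal places leaves the longitude within ±5e-06° of the true value.
At 29.1°: 5e-06° × 111195 × cos 29.1° = 5e-06 × 111195 × 0.8738 ≈ 0.4858 m.
Error at 53.13° = 5e-06° × 111195 × cos 53.13° ≈ 0.55597 × 0.6000 = 0.33359 m.
The ratio reduces to cos 29.1° / cos 53.13° = 0.8738/0.6000 ≈ 1.4563.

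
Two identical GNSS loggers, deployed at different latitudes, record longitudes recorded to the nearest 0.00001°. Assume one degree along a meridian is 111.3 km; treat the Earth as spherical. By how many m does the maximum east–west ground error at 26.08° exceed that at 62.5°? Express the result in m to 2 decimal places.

0.24 m

Rounding to 5 decimal places leaves the longitude within ±5e-06° of the true value.
At 26.08°: 5e-06° × 111300 × cos 26.08° = 5e-06 × 111300 × 0.8982 ≈ 0.49984 m.
Error at 62.5° = 5e-06° × 111300 × cos 62.5° ≈ 0.5565 × 0.4617 = 0.25696 m.
Difference: 0.49984 − 0.25696 = 0.24287 m.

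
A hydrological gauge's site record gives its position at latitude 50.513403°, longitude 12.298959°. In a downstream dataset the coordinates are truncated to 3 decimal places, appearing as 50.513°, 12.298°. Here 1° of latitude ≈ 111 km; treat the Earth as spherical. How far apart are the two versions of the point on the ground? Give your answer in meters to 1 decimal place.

81.1 meters

The latitude changed by +0.000403° and the longitude by +0.000959°.
N–S: 0.000403° × 111000 m/° = 44.733 m.
E–W at 50.513°: 0.000959° × 111000 × cos 50.513° = 0.000959 × 111000 × 0.6359 ≈ 67.6913 m.
Combined displacement = (44.733² + 67.6913²)^½ ≈ 81.1366 m.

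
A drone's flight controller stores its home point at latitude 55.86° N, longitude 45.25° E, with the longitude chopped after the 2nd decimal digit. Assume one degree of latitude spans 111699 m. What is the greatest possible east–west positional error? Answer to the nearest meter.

Truncating at 2 decimal places can drop up to a full unit in the last place, so the longitude may be off by as much as 0.01°.
At latitude 55.86° a degree of longitude spans 111699 m × cos 55.86° = 111699 × 0.5612 ≈ 62687.4 m.
East–west error: 0.01° × 62687.4 m/° ≈ 626.874 m.

627 meters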